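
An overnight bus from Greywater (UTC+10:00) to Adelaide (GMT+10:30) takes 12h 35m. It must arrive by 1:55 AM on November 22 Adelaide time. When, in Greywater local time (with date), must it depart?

12:50 PM on November 21

Target arrival in UTC: 1:55 AM − 10:30 = 3:25 PM on Nov 21.
Subtract 12 hours 35 minutes → departure 2:50 AM UTC on Nov 21.
Greywater is UTC+10:00: 2:50 AM + 10:00 = 12:50 PM on Nov 21.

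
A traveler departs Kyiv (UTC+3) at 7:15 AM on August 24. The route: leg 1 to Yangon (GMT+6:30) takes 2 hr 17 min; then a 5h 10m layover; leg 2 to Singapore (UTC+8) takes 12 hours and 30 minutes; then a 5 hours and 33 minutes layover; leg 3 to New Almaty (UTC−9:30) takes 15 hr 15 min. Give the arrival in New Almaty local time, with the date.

Convert departure to UTC: 7:15 AM − 3:00 = 4:15 AM UTC on Aug 24.
Add 2 hours and 17 minutes leg 1 → 6:32 AM UTC.
Add 5 hours 10 minutes layover in Yangon → 11:42 AM UTC.
Add 12 hours and 30 minutes leg 2 → 12:12 AM UTC (Aug 25).
Add 5 hours 33 minutes layover in Singapore → 5:45 AM UTC.
Add 15 hours and 15 minutes leg 3 → 9:00 PM UTC.
New Almaty is UTC−9:30, so local arrival = 9:00 PM − 9:30 = 11:30 AM on Aug 25.

11:30 AM on August 25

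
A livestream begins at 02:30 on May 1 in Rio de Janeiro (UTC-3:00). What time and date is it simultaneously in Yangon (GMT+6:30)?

12:00 on May 1

In UTC: 02:30 + 3:00 = 05:30 on May 1.
Yangon is UTC+6:30: 05:30 + 6:30 = 12:00 on May 1.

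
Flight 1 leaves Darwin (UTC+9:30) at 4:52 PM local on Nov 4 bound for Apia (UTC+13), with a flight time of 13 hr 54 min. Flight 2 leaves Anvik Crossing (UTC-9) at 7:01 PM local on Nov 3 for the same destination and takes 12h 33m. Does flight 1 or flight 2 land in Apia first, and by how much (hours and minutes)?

the second, by 4 hours 42 minutes

Flight 1 in UTC: 4:52 PM − 9:30 = 7:22 AM on Nov 4.
+13 hours 54 minutes → arrive 9:16 PM UTC on Nov 4.
Flight 2 in UTC: 7:01 PM + 9:00 = 4:01 AM on Nov 4.
+12 hours and 33 minutes → arrive 4:34 PM UTC on Nov 4.
Flight 2 lands earlier by 4 hours 42 minutes.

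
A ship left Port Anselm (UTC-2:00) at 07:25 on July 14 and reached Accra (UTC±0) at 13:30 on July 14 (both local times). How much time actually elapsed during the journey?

4 hours 5 minutes

Departure in UTC: 07:25 + 2:00 = 09:25 on Jul 14.
Arrival is already UTC: 13:30 on Jul 14.
Elapsed = 13:30 − 09:25 = 4 hours 5 minutes.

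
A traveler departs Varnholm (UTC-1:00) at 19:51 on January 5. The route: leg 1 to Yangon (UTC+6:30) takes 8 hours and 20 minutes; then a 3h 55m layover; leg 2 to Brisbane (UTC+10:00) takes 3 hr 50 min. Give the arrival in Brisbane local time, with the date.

Convert departure to UTC: 19:51 + 1:00 = 20:51 UTC on Jan 5.
Add 8 hours and 20 minutes leg 1 → 05:11 UTC (Jan 6).
Add 3 hours and 55 minutes layover in Yangon → 09:06 UTC.
Add 3 hours and 50 minutes leg 2 → 12:56 UTC.
Brisbane is UTC+10:00, so local arrival = 12:56 + 10:00 = 22:56 on Jan 6.

22:56 on January 6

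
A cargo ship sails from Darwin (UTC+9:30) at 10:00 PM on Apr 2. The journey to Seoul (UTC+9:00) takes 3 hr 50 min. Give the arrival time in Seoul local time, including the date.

1:20 AM on Apr 3

Convert departure to UTC: 10:00 PM − 9:30 = 12:30 PM UTC on Apr 2.
Add 3 hours 50 minutes travel time → 4:20 PM UTC.
Seoul is UTC+9:00, so local arrival = 4:20 PM + 9:00 = 1:20 AM on Apr 3.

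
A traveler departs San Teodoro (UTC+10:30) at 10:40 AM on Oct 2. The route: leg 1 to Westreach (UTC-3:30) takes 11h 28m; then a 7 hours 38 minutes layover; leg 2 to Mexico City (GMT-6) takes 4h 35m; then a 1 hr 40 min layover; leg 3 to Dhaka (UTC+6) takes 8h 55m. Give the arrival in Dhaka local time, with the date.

Convert departure to UTC: 10:40 AM − 10:30 = 12:10 AM UTC on Oct 2.
Add 11 hours 28 minutes leg 1 → 11:38 AM UTC.
Add 7 hours and 38 minutes layover in Westreach → 7:16 PM UTC.
Add 4 hours 35 minutes leg 2 → 11:51 PM UTC.
Add 1 hour and 40 minutes layover in Mexico City → 1:31 AM UTC (Oct 3).
Add 8 hours and 55 minutes leg 3 → 10:26 AM UTC.
Dhaka is UTC+6:00, so local arrival = 10:26 AM + 6:00 = 4:26 PM on Oct 3.

4:26 PM on Oct 3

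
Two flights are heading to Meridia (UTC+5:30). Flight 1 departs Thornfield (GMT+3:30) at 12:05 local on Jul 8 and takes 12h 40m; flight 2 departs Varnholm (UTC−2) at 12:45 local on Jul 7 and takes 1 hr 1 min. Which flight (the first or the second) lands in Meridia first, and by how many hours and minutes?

Flight 1 in UTC: 12:05 − 3:30 = 08:35 on Jul 8.
+12 hours and 40 minutes → arrive 21:15 UTC on Jul 8.
Flight 2 in UTC: 12:45 + 2:00 = 14:45 on Jul 7.
+1 hour 1 minute → arrive 15:46 UTC on Jul 7.
Flight 2 lands earlier by 29 hours 29 minutes.

the second, by 29 hours 29 minutes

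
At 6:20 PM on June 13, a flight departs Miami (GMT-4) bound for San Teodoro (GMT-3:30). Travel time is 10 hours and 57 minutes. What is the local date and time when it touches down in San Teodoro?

5:47 AM on June 14

Convert departure to UTC: 6:20 PM + 4:00 = 10:20 PM UTC on Jun 13.
Add 10 hours 57 minutes travel time → 9:17 AM UTC (Jun 14).
San Teodoro is UTC−3:30, so local arrival = 9:17 AM − 3:30 = 5:47 AM on Jun 14.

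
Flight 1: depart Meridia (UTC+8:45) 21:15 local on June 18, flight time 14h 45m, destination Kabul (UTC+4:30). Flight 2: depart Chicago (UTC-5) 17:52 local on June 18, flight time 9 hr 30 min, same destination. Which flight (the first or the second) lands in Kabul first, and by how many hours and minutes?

Flight 1 in UTC: 21:15 − 8:45 = 12:30 on Jun 18.
+14 hours 45 minutes → arrive 03:15 UTC on Jun 19.
Flight 2 in UTC: 17:52 + 5:00 = 22:52 on Jun 18.
+9 hours and 30 minutes → arrive 08:22 UTC on Jun 19.
Flight 1 lands earlier by 5 hours 7 minutes.

the first, by 5 hours 7 minutes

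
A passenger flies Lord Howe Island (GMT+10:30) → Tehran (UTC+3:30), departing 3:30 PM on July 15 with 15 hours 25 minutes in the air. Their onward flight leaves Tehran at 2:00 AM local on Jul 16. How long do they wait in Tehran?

2 hours 5 minutes

Convert departure to UTC: 3:30 PM − 10:30 = 5:00 AM UTC on Jul 15.
Add 15 hours 25 minutes flight time → 8:25 PM UTC.
Tehran is UTC+3:30, so local arrival = 8:25 PM + 3:30 = 11:55 PM on Jul 15.
Layover = 2:00 AM − 11:55 PM (+1 day) = 2 hours 5 minutes.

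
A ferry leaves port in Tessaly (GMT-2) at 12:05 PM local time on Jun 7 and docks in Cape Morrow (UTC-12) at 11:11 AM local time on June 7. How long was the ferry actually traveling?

9 hours 6 minutes

Cape Morrow is 10:00 behind Tessaly.
Clock-face elapsed time (ignoring zones) is −54 minutes.
Actual elapsed = −54 minutes + 10:00 = 9 hours 6 minutes.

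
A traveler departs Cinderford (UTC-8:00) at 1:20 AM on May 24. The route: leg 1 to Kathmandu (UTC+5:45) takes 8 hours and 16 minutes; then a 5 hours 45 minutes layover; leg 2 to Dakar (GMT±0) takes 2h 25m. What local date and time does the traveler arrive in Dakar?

1:46 AM on May 25

Convert departure to UTC: 1:20 AM + 8:00 = 9:20 AM UTC on May 24.
Add 8 hours and 16 minutes leg 1 → 5:36 PM UTC.
Add 5 hours 45 minutes layover in Kathmandu → 11:21 PM UTC.
Add 2 hours and 25 minutes leg 2 → 1:46 AM UTC (May 25).
Dakar is UTC+0, so local arrival is the same: 1:46 AM on May 25.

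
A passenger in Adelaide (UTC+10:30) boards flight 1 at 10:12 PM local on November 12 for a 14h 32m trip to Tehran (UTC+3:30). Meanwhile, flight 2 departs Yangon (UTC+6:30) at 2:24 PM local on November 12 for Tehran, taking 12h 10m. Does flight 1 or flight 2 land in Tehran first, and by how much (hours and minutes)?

the second, by 6 hours 10 minutes

Flight 1 in UTC: 10:12 PM − 10:30 = 11:42 AM on Nov 12.
+14 hours and 32 minutes → arrive 2:14 AM UTC on Nov 13.
Flight 2 in UTC: 2:24 PM − 6:30 = 7:54 AM on Nov 12.
+12 hours and 10 minutes → arrive 8:04 PM UTC on Nov 12.
Flight 2 lands earlier by 6 hours 10 minutes.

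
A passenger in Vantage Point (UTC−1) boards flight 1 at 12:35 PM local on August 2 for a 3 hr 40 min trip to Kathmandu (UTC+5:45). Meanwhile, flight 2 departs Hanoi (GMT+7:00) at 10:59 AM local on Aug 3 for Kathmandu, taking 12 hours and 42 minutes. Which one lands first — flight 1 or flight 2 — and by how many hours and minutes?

Flight 1 in UTC: 12:35 PM + 1:00 = 1:35 PM on Aug 2.
+3 hours and 40 minutes → arrive 5:15 PM UTC on Aug 2.
Flight 2 in UTC: 10:59 AM − 7:00 = 3:59 AM on Aug 3.
+12 hours 42 minutes → arrive 4:41 PM UTC on Aug 3.
Flight 1 lands earlier by 23 hours 26 minutes.

the first, by 23 hours 26 minutes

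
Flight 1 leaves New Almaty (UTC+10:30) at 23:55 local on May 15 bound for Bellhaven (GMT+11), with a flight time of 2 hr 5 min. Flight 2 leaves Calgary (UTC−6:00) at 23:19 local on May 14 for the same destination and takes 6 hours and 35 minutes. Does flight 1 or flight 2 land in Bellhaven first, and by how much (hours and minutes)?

the second, by 3 hours 36 minutes

Flight 1 in UTC: 23:55 − 10:30 = 13:25 on May 15.
+2 hours and 5 minutes → arrive 15:30 UTC on May 15.
Flight 2 in UTC: 23:19 + 6:00 = 05:19 on May 15.
+6 hours 35 minutes → arrive 11:54 UTC on May 15.
Flight 2 lands earlier by 3 hours 36 minutes.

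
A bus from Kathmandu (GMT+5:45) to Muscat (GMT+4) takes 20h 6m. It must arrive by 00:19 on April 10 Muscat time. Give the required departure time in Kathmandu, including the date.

05:58 on April 9

Target arrival in UTC: 00:19 − 4:00 = 20:19 on Apr 9.
Subtract 20 hours 6 minutes → departure 00:13 UTC on Apr 9.
Kathmandu is UTC+5:45: 00:13 + 5:45 = 05:58 on Apr 9.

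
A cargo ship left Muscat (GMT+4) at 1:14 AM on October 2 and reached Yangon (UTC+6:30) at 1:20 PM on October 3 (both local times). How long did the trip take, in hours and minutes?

Yangon is 2:30 ahead of Muscat.
Clock-face elapsed time (ignoring zones) is 36 hours 6 minutes.
Actual elapsed = 36 hours 6 minutes − 2:30 = 33 hours 36 minutes.

33 hours 36 minutes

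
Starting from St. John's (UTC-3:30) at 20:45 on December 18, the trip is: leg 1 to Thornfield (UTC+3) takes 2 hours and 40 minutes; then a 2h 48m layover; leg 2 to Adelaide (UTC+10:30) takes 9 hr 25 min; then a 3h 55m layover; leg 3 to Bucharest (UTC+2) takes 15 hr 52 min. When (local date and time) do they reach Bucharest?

12:55 on December 20

Convert departure to UTC: 20:45 + 3:30 = 00:15 UTC on Dec 19.
Add 2 hours and 40 minutes leg 1 → 02:55 UTC.
Add 2 hours 48 minutes layover in Thornfield → 05:43 UTC.
Add 9 hours and 25 minutes leg 2 → 15:08 UTC.
Add 3 hours 55 minutes layover in Adelaide → 19:03 UTC.
Add 15 hours and 52 minutes leg 3 → 10:55 UTC (Dec 20).
Bucharest is UTC+2:00, so local arrival = 10:55 + 2:00 = 12:55 on Dec 20.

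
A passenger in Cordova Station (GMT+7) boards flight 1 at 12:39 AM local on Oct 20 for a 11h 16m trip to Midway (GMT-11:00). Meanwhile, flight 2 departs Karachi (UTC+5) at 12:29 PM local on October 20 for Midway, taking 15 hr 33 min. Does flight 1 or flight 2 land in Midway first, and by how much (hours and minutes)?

Flight 1 in UTC: 12:39 AM − 7:00 = 5:39 PM on Oct 19.
+11 hours 16 minutes → arrive 4:55 AM UTC on Oct 20.
Flight 2 in UTC: 12:29 PM − 5:00 = 7:29 AM on Oct 20.
+15 hours 33 minutes → arrive 11:02 PM UTC on Oct 20.
Flight 1 lands earlier by 18 hours 7 minutes.

the first, by 18 hours 7 minutes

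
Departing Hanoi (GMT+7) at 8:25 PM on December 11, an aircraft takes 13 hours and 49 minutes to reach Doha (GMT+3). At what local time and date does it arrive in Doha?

6:14 AM on Dec 12

Doha is 4:00 behind Hanoi.
After 13 hours 49 minutes it is 10:14 AM (Dec 12) in Hanoi.
Shift by the zone difference: 10:14 AM − 4:00 = 6:14 AM on Dec 12 in Doha.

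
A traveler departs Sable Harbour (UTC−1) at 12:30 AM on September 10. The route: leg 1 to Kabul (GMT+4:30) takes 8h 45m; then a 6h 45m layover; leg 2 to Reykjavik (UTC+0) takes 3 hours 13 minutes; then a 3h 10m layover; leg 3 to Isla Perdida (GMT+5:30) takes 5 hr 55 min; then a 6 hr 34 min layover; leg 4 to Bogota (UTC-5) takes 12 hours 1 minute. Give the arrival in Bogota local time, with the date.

Convert departure to UTC: 12:30 AM + 1:00 = 1:30 AM UTC on Sep 10.
Add 8 hours and 45 minutes leg 1 → 10:15 AM UTC.
Add 6 hours and 45 minutes layover in Kabul → 5:00 PM UTC.
Add 3 hours 13 minutes leg 2 → 8:13 PM UTC.
Add 3 hours and 10 minutes layover in Reykjavik → 11:23 PM UTC.
Add 5 hours and 55 minutes leg 3 → 5:18 AM UTC (Sep 11).
Add 6 hours and 34 minutes layover in Isla Perdida → 11:52 AM UTC.
Add 12 hours and 1 minute leg 4 → 11:53 PM UTC.
Bogota is UTC−5:00, so local arrival = 11:53 PM − 5:00 = 6:53 PM on Sep 11.

6:53 PM on Sep 11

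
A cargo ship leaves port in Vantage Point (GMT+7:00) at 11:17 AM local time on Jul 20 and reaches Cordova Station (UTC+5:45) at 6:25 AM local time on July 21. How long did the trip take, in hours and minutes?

20 hours 23 minutes

Departure in UTC: 11:17 AM − 7:00 = 4:17 AM on Jul 20.
Arrival in UTC: 6:25 AM − 5:45 = 12:40 AM on Jul 21.
Elapsed = 12:40 AM − 4:17 AM (+1 day) = 20 hours 23 minutes.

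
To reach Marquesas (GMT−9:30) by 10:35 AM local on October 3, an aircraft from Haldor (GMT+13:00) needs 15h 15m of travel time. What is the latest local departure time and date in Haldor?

Target arrival in UTC: 10:35 AM + 9:30 = 8:05 PM on Oct 3.
Subtract 15 hours 15 minutes → departure 4:50 AM UTC on Oct 3.
Haldor is UTC+13:00: 4:50 AM + 13:00 = 5:50 PM on Oct 3.

5:50 PM on October 3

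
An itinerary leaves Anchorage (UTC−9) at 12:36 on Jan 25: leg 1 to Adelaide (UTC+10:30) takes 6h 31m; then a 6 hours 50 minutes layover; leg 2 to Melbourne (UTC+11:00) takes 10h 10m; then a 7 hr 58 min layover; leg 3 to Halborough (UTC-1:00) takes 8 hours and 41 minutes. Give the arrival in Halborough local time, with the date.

Convert departure to UTC: 12:36 + 9:00 = 21:36 UTC on Jan 25.
Add 6 hours 31 minutes leg 1 → 04:07 UTC (Jan 26).
Add 6 hours and 50 minutes layover in Adelaide → 10:57 UTC.
Add 10 hours and 10 minutes leg 2 → 21:07 UTC.
Add 7 hours and 58 minutes layover in Melbourne → 05:05 UTC (Jan 27).
Add 8 hours and 41 minutes leg 3 → 13:46 UTC.
Halborough is UTC−1:00, so local arrival = 13:46 − 1:00 = 12:46 on Jan 27.

12:46 on Jan 27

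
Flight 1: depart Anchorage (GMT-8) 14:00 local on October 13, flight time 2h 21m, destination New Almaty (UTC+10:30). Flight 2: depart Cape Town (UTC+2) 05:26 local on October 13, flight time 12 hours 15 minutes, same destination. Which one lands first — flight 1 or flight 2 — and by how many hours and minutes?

Flight 1 in UTC: 14:00 + 8:00 = 22:00 on Oct 13.
+2 hours 21 minutes → arrive 00:21 UTC on Oct 14.
Flight 2 in UTC: 05:26 − 2:00 = 03:26 on Oct 13.
+12 hours and 15 minutes → arrive 15:41 UTC on Oct 13.
Flight 2 lands earlier by 8 hours 40 minutes.

the second, by 8 hours 40 minutes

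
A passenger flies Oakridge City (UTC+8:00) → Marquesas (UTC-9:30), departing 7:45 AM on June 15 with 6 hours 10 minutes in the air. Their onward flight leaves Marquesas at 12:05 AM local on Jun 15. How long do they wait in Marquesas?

3 hours 40 minutes

Convert departure to UTC: 7:45 AM − 8:00 = 11:45 PM UTC on Jun 14.
Add 6 hours and 10 minutes flight time → 5:55 AM UTC (Jun 15).
Marquesas is UTC−9:30, so local arrival = 5:55 AM − 9:30 = 8:25 PM on Jun 14.
Layover = 12:05 AM − 8:25 PM (+1 day) = 3 hours 40 minutes.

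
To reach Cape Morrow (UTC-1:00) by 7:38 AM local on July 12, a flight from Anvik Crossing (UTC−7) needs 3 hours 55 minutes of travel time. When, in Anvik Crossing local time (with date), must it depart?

Target arrival in UTC: 7:38 AM + 1:00 = 8:38 AM on Jul 12.
Subtract 3 hours 55 minutes → departure 4:43 AM UTC on Jul 12.
Anvik Crossing is UTC−7:00: 4:43 AM − 7:00 = 9:43 PM on Jul 11.

9:43 PM on Jul 11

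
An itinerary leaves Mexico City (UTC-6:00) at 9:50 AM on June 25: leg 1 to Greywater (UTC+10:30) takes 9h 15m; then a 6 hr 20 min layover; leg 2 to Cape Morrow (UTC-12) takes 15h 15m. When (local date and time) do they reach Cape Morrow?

Convert departure to UTC: 9:50 AM + 6:00 = 3:50 PM UTC on Jun 25.
Add 9 hours and 15 minutes leg 1 → 1:05 AM UTC (Jun 26).
Add 6 hours 20 minutes layover in Greywater → 7:25 AM UTC.
Add 15 hours and 15 minutes leg 2 → 10:40 PM UTC.
Cape Morrow is UTC−12:00, so local arrival = 10:40 PM − 12:00 = 10:40 AM on Jun 26.

10:40 AM on June 26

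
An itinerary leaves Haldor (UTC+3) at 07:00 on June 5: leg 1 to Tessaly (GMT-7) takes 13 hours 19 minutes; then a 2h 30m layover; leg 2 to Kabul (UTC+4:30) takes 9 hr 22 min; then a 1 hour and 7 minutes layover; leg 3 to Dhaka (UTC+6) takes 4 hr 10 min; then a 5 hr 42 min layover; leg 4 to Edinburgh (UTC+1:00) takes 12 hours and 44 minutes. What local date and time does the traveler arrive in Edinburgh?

05:54 on Jun 7

Convert departure to UTC: 07:00 − 3:00 = 04:00 UTC on Jun 5.
Add 13 hours 19 minutes leg 1 → 17:19 UTC.
Add 2 hours 30 minutes layover in Tessaly → 19:49 UTC.
Add 9 hours 22 minutes leg 2 → 05:11 UTC (Jun 6).
Add 1 hour 7 minutes layover in Kabul → 06:18 UTC.
Add 4 hours and 10 minutes leg 3 → 10:28 UTC.
Add 5 hours and 42 minutes layover in Dhaka → 16:10 UTC.
Add 12 hours 44 minutes leg 4 → 04:54 UTC (Jun 7).
Edinburgh is UTC+1:00, so local arrival = 04:54 + 1:00 = 05:54 on Jun 7.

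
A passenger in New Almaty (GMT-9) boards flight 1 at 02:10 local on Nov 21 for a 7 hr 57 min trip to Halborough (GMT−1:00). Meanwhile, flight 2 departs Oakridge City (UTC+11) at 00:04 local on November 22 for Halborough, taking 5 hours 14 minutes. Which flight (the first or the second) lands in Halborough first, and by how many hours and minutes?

the second, by 49 minutes

Flight 1 in UTC: 02:10 + 9:00 = 11:10 on Nov 21.
+7 hours 57 minutes → arrive 19:07 UTC on Nov 21.
Flight 2 in UTC: 00:04 − 11:00 = 13:04 on Nov 21.
+5 hours 14 minutes → arrive 18:18 UTC on Nov 21.
Flight 2 lands earlier by 49 minutes.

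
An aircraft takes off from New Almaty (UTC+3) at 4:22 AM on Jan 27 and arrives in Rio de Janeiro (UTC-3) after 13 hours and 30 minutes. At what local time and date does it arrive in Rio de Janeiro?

11:52 AM on Jan 27

Convert departure to UTC: 4:22 AM − 3:00 = 1:22 AM UTC on Jan 27.
Add 13 hours and 30 minutes travel time → 2:52 PM UTC.
Rio de Janeiro is UTC−3:00, so local arrival = 2:52 PM − 3:00 = 11:52 AM on Jan 27.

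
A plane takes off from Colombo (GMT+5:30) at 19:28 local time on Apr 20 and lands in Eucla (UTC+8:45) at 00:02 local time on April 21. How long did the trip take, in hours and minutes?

Departure in UTC: 19:28 − 5:30 = 13:58 on Apr 20.
Arrival in UTC: 00:02 − 8:45 = 15:17 on Apr 20.
Elapsed = 15:17 − 13:58 = 1 hour 19 minutes.

1 hour 19 minutes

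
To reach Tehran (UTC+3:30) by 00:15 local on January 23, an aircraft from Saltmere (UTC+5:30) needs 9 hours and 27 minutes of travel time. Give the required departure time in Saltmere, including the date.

Target arrival in UTC: 00:15 − 3:30 = 20:45 on Jan 22.
Subtract 9 hours and 27 minutes → departure 11:18 UTC on Jan 22.
Saltmere is UTC+5:30: 11:18 + 5:30 = 16:48 on Jan 22.

16:48 on Jan 22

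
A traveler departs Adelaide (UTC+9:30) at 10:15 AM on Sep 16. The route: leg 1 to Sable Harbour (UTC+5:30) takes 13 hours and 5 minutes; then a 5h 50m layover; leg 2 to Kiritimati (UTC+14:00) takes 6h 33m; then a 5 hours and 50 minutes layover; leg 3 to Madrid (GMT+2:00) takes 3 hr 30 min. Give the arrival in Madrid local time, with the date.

Convert departure to UTC: 10:15 AM − 9:30 = 12:45 AM UTC on Sep 16.
Add 13 hours and 5 minutes leg 1 → 1:50 PM UTC.
Add 5 hours 50 minutes layover in Sable Harbour → 7:40 PM UTC.
Add 6 hours and 33 minutes leg 2 → 2:13 AM UTC (Sep 17).
Add 5 hours and 50 minutes layover in Kiritimati → 8:03 AM UTC.
Add 3 hours 30 minutes leg 3 → 11:33 AM UTC.
Madrid is UTC+2:00, so local arrival = 11:33 AM + 2:00 = 1:33 PM on Sep 17.

1:33 PM on September 17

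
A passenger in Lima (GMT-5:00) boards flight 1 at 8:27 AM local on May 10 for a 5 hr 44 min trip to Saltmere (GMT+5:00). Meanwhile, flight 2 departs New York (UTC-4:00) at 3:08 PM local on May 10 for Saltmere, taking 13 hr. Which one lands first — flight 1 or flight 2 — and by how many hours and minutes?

Flight 1 in UTC: 8:27 AM + 5:00 = 1:27 PM on May 10.
+5 hours and 44 minutes → arrive 7:11 PM UTC on May 10.
Flight 2 in UTC: 3:08 PM + 4:00 = 7:08 PM on May 10.
+13 hours → arrive 8:08 AM UTC on May 11.
Flight 1 lands earlier by 12 hours 57 minutes.

the first, by 12 hours 57 minutes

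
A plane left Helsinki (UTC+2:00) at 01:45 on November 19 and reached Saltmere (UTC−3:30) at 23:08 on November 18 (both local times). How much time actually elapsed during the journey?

2 hours 53 minutes

Departure in UTC: 01:45 − 2:00 = 23:45 on Nov 18.
Arrival in UTC: 23:08 + 3:30 = 02:38 on Nov 19.
Elapsed = 02:38 − 23:45 (+1 day) = 2 hours 53 minutes.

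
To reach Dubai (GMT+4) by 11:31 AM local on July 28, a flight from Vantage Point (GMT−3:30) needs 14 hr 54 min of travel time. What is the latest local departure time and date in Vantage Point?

1:07 PM on July 27

Target arrival in UTC: 11:31 AM − 4:00 = 7:31 AM on Jul 28.
Subtract 14 hours and 54 minutes → departure 4:37 PM UTC on Jul 27.
Vantage Point is UTC−3:30: 4:37 PM − 3:30 = 1:07 PM on Jul 27.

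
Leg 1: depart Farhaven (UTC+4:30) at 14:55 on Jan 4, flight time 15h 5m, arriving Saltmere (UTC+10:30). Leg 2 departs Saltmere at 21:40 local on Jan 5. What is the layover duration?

9 hours 40 minutes

Convert departure to UTC: 14:55 − 4:30 = 10:25 UTC on Jan 4.
Add 15 hours 5 minutes flight time → 01:30 UTC (Jan 5).
Saltmere is UTC+10:30, so local arrival = 01:30 + 10:30 = 12:00 on Jan 5.
Layover = 21:40 − 12:00 = 9 hours 40 minutes.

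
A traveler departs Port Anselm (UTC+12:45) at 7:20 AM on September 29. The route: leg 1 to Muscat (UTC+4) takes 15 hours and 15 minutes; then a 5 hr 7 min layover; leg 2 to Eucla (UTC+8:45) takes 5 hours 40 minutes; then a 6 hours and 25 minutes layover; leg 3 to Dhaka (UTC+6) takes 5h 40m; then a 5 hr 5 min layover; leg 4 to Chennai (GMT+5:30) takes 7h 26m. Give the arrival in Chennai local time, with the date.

Convert departure to UTC: 7:20 AM − 12:45 = 6:35 PM UTC on Sep 28.
Add 15 hours 15 minutes leg 1 → 9:50 AM UTC (Sep 29).
Add 5 hours and 7 minutes layover in Muscat → 2:57 PM UTC.
Add 5 hours 40 minutes leg 2 → 8:37 PM UTC.
Add 6 hours 25 minutes layover in Eucla → 3:02 AM UTC (Sep 30).
Add 5 hours 40 minutes leg 3 → 8:42 AM UTC.
Add 5 hours 5 minutes layover in Dhaka → 1:47 PM UTC.
Add 7 hours and 26 minutes leg 4 → 9:13 PM UTC.
Chennai is UTC+5:30, so local arrival = 9:13 PM + 5:30 = 2:43 AM on Oct 1.

2:43 AM on October 1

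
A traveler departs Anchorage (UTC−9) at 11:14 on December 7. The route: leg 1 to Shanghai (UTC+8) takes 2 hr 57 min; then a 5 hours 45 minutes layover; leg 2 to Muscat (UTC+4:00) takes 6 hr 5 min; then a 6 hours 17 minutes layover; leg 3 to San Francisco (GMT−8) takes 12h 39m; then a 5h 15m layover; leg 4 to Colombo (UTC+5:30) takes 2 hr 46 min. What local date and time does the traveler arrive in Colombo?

Convert departure to UTC: 11:14 + 9:00 = 20:14 UTC on Dec 7.
Add 2 hours and 57 minutes leg 1 → 23:11 UTC.
Add 5 hours 45 minutes layover in Shanghai → 04:56 UTC (Dec 8).
Add 6 hours 5 minutes leg 2 → 11:01 UTC.
Add 6 hours and 17 minutes layover in Muscat → 17:18 UTC.
Add 12 hours 39 minutes leg 3 → 05:57 UTC (Dec 9).
Add 5 hours 15 minutes layover in San Francisco → 11:12 UTC.
Add 2 hours 46 minutes leg 4 → 13:58 UTC.
Colombo is UTC+5:30, so local arrival = 13:58 + 5:30 = 19:28 on Dec 9.

19:28 on Dec 9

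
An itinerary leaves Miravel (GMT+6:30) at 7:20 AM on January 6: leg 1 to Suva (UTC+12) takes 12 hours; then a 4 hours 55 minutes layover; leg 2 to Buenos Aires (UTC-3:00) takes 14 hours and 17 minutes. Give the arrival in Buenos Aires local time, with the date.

Convert departure to UTC: 7:20 AM − 6:30 = 12:50 AM UTC on Jan 6.
Add 12 hours leg 1 → 12:50 PM UTC.
Add 4 hours and 55 minutes layover in Suva → 5:45 PM UTC.
Add 14 hours 17 minutes leg 2 → 8:02 AM UTC (Jan 7).
Buenos Aires is UTC−3:00, so local arrival = 8:02 AM − 3:00 = 5:02 AM on Jan 7.

5:02 AM on January 7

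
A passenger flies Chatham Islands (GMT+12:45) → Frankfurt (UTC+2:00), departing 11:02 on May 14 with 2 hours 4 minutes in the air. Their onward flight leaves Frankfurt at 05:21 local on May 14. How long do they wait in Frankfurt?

Convert departure to UTC: 11:02 − 12:45 = 22:17 UTC on May 13.
Add 2 hours 4 minutes flight time → 00:21 UTC (May 14).
Frankfurt is UTC+2:00, so local arrival = 00:21 + 2:00 = 02:21 on May 14.
Layover = 05:21 − 02:21 = 3 hours.

3 hours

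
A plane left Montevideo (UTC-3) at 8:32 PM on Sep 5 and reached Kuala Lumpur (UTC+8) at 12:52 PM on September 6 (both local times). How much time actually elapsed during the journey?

Departure in UTC: 8:32 PM + 3:00 = 11:32 PM on Sep 5.
Arrival in UTC: 12:52 PM − 8:00 = 4:52 AM on Sep 6.
Elapsed = 4:52 AM − 11:32 PM (+1 day) = 5 hours 20 minutes.

5 hours 20 minutes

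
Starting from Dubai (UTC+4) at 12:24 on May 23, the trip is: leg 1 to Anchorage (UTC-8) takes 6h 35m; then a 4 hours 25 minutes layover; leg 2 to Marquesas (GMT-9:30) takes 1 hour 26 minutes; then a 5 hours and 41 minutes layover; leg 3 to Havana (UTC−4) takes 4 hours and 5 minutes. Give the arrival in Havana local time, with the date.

Convert departure to UTC: 12:24 − 4:00 = 08:24 UTC on May 23.
Add 6 hours 35 minutes leg 1 → 14:59 UTC.
Add 4 hours 25 minutes layover in Anchorage → 19:24 UTC.
Add 1 hour and 26 minutes leg 2 → 20:50 UTC.
Add 5 hours and 41 minutes layover in Marquesas → 02:31 UTC (May 24).
Add 4 hours 5 minutes leg 3 → 06:36 UTC.
Havana is UTC−4:00, so local arrival = 06:36 − 4:00 = 02:36 on May 24.

02:36 on May 24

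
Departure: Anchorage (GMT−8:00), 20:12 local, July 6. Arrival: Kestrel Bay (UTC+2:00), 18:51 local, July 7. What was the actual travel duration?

Departure in UTC: 20:12 + 8:00 = 04:12 on Jul 7.
Arrival in UTC: 18:51 − 2:00 = 16:51 on Jul 7.
Elapsed = 16:51 − 04:12 = 12 hours 39 minutes.

12 hours 39 minutes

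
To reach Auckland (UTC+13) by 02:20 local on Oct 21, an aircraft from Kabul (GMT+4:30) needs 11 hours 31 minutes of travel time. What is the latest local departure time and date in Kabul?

Target arrival in UTC: 02:20 − 13:00 = 13:20 on Oct 20.
Subtract 11 hours and 31 minutes → departure 01:49 UTC on Oct 20.
Kabul is UTC+4:30: 01:49 + 4:30 = 06:19 on Oct 20.

06:19 on October 20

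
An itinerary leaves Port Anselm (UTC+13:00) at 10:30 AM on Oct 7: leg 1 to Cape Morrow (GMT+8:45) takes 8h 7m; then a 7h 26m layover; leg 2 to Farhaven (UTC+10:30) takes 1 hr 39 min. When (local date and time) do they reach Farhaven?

Convert departure to UTC: 10:30 AM − 13:00 = 9:30 PM UTC on Oct 6.
Add 8 hours and 7 minutes leg 1 → 5:37 AM UTC (Oct 7).
Add 7 hours and 26 minutes layover in Cape Morrow → 1:03 PM UTC.
Add 1 hour and 39 minutes leg 2 → 2:42 PM UTC.
Farhaven is UTC+10:30, so local arrival = 2:42 PM + 10:30 = 1:12 AM on Oct 8.

1:12 AM on Oct 8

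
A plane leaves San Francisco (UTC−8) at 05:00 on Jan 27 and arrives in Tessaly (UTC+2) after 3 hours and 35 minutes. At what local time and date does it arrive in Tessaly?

18:35 on Jan 27

Convert departure to UTC: 05:00 + 8:00 = 13:00 UTC on Jan 27.
Add 3 hours and 35 minutes travel time → 16:35 UTC.
Tessaly is UTC+2:00, so local arrival = 16:35 + 2:00 = 18:35 on Jan 27.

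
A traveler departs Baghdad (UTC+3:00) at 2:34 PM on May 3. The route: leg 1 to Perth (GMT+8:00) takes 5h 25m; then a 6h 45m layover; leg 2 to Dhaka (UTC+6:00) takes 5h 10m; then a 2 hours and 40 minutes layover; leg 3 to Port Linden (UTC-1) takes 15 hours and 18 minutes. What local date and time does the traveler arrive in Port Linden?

9:52 PM on May 4

Convert departure to UTC: 2:34 PM − 3:00 = 11:34 AM UTC on May 3.
Add 5 hours and 25 minutes leg 1 → 4:59 PM UTC.
Add 6 hours and 45 minutes layover in Perth → 11:44 PM UTC.
Add 5 hours 10 minutes leg 2 → 4:54 AM UTC (May 4).
Add 2 hours 40 minutes layover in Dhaka → 7:34 AM UTC.
Add 15 hours and 18 minutes leg 3 → 10:52 PM UTC.
Port Linden is UTC−1:00, so local arrival = 10:52 PM − 1:00 = 9:52 PM on May 4.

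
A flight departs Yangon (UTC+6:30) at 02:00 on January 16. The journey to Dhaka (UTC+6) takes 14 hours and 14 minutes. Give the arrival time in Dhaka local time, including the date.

15:44 on January 16

Convert departure to UTC: 02:00 − 6:30 = 19:30 UTC on Jan 15.
Add 14 hours and 14 minutes travel time → 09:44 UTC (Jan 16).
Dhaka is UTC+6:00, so local arrival = 09:44 + 6:00 = 15:44 on Jan 16.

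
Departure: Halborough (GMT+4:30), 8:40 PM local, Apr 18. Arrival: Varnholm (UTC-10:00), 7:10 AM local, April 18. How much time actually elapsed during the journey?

Departure in UTC: 8:40 PM − 4:30 = 4:10 PM on Apr 18.
Arrival in UTC: 7:10 AM + 10:00 = 5:10 PM on Apr 18.
Elapsed = 5:10 PM − 4:10 PM = 1 hour.

1 hour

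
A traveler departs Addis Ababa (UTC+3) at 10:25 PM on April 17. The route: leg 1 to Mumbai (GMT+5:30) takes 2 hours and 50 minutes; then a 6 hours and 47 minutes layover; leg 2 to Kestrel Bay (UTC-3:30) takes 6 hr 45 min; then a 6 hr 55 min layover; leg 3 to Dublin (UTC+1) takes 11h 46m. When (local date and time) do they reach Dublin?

7:28 AM on Apr 19

Convert departure to UTC: 10:25 PM − 3:00 = 7:25 PM UTC on Apr 17.
Add 2 hours and 50 minutes leg 1 → 10:15 PM UTC.
Add 6 hours and 47 minutes layover in Mumbai → 5:02 AM UTC (Apr 18).
Add 6 hours and 45 minutes leg 2 → 11:47 AM UTC.
Add 6 hours 55 minutes layover in Kestrel Bay → 6:42 PM UTC.
Add 11 hours 46 minutes leg 3 → 6:28 AM UTC (Apr 19).
Dublin is UTC+1:00, so local arrival = 6:28 AM + 1:00 = 7:28 AM on Apr 19.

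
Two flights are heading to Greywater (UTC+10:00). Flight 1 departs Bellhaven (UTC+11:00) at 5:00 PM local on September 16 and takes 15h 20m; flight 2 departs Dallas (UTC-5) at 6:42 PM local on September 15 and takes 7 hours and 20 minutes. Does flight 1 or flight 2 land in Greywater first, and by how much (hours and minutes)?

Flight 1 in UTC: 5:00 PM − 11:00 = 6:00 AM on Sep 16.
+15 hours 20 minutes → arrive 9:20 PM UTC on Sep 16.
Flight 2 in UTC: 6:42 PM + 5:00 = 11:42 PM on Sep 15.
+7 hours 20 minutes → arrive 7:02 AM UTC on Sep 16.
Flight 2 lands earlier by 14 hours 18 minutes.

the second, by 14 hours 18 minutes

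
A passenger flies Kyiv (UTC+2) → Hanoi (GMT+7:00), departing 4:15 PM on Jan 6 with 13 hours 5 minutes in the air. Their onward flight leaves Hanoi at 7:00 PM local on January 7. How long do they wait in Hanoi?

Convert departure to UTC: 4:15 PM − 2:00 = 2:15 PM UTC on Jan 6.
Add 13 hours 5 minutes flight time → 3:20 AM UTC (Jan 7).
Hanoi is UTC+7:00, so local arrival = 3:20 AM + 7:00 = 10:20 AM on Jan 7.
Layover = 7:00 PM − 10:20 AM = 8 hours 40 minutes.

8 hours 40 minutes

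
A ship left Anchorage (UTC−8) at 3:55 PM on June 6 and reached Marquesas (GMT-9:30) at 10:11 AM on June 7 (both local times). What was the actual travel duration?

Departure in UTC: 3:55 PM + 8:00 = 11:55 PM on Jun 6.
Arrival in UTC: 10:11 AM + 9:30 = 7:41 PM on Jun 7.
Elapsed = 7:41 PM − 11:55 PM (+1 day) = 19 hours 46 minutes.

19 hours 46 minutes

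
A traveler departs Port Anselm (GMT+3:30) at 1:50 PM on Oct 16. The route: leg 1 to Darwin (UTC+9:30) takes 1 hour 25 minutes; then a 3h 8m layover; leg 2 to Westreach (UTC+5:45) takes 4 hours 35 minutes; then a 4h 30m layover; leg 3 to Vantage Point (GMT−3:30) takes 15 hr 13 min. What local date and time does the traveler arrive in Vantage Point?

11:41 AM on October 17

Convert departure to UTC: 1:50 PM − 3:30 = 10:20 AM UTC on Oct 16.
Add 1 hour 25 minutes leg 1 → 11:45 AM UTC.
Add 3 hours 8 minutes layover in Darwin → 2:53 PM UTC.
Add 4 hours and 35 minutes leg 2 → 7:28 PM UTC.
Add 4 hours and 30 minutes layover in Westreach → 11:58 PM UTC.
Add 15 hours 13 minutes leg 3 → 3:11 PM UTC (Oct 17).
Vantage Point is UTC−3:30, so local arrival = 3:11 PM − 3:30 = 11:41 AM on Oct 17.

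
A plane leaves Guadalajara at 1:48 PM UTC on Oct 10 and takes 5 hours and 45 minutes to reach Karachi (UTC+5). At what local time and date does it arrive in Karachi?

Departure is given in UTC: 1:48 PM on Oct 10.
Add 5 hours 45 minutes → 7:33 PM UTC.
Karachi is UTC+5:00: 7:33 PM + 5:00 = 12:33 AM on Oct 11.

12:33 AM on October 11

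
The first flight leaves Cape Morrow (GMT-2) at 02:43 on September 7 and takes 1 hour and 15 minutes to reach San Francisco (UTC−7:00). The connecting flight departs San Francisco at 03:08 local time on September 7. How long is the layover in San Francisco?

4 hours 10 minutes

Convert departure to UTC: 02:43 + 2:00 = 04:43 UTC on Sep 7.
Add 1 hour and 15 minutes flight time → 05:58 UTC.
San Francisco is UTC−7:00, so local arrival = 05:58 − 7:00 = 22:58 on Sep 6.
Layover = 03:08 − 22:58 (+1 day) = 4 hours 10 minutes.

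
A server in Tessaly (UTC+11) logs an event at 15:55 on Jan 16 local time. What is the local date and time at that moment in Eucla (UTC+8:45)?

Eucla is 2:15 behind Tessaly.
Shift by the zone difference: 15:55 − 2:15 = 13:40 on Jan 16 in Eucla.

13:40 on January 16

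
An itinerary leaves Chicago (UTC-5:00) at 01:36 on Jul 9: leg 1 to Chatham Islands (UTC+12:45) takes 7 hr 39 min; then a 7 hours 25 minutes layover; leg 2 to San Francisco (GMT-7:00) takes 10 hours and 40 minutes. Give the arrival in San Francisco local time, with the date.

01:20 on Jul 10

Convert departure to UTC: 01:36 + 5:00 = 06:36 UTC on Jul 9.
Add 7 hours and 39 minutes leg 1 → 14:15 UTC.
Add 7 hours and 25 minutes layover in Chatham Islands → 21:40 UTC.
Add 10 hours and 40 minutes leg 2 → 08:20 UTC (Jul 10).
San Francisco is UTC−7:00, so local arrival = 08:20 − 7:00 = 01:20 on Jul 10.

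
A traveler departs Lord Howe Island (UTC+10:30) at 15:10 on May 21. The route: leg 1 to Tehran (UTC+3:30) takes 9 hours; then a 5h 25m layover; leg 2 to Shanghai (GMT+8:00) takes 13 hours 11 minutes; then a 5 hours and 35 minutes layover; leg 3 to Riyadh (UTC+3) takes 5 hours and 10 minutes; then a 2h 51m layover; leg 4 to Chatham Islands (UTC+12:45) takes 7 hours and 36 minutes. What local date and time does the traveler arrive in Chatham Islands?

Convert departure to UTC: 15:10 − 10:30 = 04:40 UTC on May 21.
Add 9 hours leg 1 → 13:40 UTC.
Add 5 hours 25 minutes layover in Tehran → 19:05 UTC.
Add 13 hours and 11 minutes leg 2 → 08:16 UTC (May 22).
Add 5 hours 35 minutes layover in Shanghai → 13:51 UTC.
Add 5 hours and 10 minutes leg 3 → 19:01 UTC.
Add 2 hours 51 minutes layover in Riyadh → 21:52 UTC.
Add 7 hours and 36 minutes leg 4 → 05:28 UTC (May 23).
Chatham Islands is UTC+12:45, so local arrival = 05:28 + 12:45 = 18:13 on May 23.

18:13 on May 23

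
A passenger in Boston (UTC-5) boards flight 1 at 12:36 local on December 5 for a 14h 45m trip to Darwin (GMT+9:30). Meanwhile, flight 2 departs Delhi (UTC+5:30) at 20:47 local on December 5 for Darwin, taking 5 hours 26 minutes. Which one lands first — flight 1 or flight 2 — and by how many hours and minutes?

the second, by 11 hours 38 minutes

Flight 1 in UTC: 12:36 + 5:00 = 17:36 on Dec 5.
+14 hours 45 minutes → arrive 08:21 UTC on Dec 6.
Flight 2 in UTC: 20:47 − 5:30 = 15:17 on Dec 5.
+5 hours and 26 minutes → arrive 20:43 UTC on Dec 5.
Flight 2 lands earlier by 11 hours 38 minutes.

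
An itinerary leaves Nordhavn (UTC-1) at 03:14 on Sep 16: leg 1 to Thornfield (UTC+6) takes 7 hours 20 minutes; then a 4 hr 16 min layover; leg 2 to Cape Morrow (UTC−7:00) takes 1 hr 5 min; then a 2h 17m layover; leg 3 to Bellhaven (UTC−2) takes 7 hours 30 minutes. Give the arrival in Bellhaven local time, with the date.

Convert departure to UTC: 03:14 + 1:00 = 04:14 UTC on Sep 16.
Add 7 hours and 20 minutes leg 1 → 11:34 UTC.
Add 4 hours 16 minutes layover in Thornfield → 15:50 UTC.
Add 1 hour and 5 minutes leg 2 → 16:55 UTC.
Add 2 hours 17 minutes layover in Cape Morrow → 19:12 UTC.
Add 7 hours and 30 minutes leg 3 → 02:42 UTC (Sep 17).
Bellhaven is UTC−2:00, so local arrival = 02:42 − 2:00 = 00:42 on Sep 17.

00:42 on September 17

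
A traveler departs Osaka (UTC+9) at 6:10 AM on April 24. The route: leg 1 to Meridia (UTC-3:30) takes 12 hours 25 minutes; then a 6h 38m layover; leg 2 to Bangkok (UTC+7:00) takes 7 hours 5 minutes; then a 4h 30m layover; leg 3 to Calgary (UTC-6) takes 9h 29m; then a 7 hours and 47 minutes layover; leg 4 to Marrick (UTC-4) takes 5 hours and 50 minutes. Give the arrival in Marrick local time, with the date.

10:54 PM on April 25

Convert departure to UTC: 6:10 AM − 9:00 = 9:10 PM UTC on Apr 23.
Add 12 hours and 25 minutes leg 1 → 9:35 AM UTC (Apr 24).
Add 6 hours 38 minutes layover in Meridia → 4:13 PM UTC.
Add 7 hours 5 minutes leg 2 → 11:18 PM UTC.
Add 4 hours 30 minutes layover in Bangkok → 3:48 AM UTC (Apr 25).
Add 9 hours 29 minutes leg 3 → 1:17 PM UTC.
Add 7 hours 47 minutes layover in Calgary → 9:04 PM UTC.
Add 5 hours and 50 minutes leg 4 → 2:54 AM UTC (Apr 26).
Marrick is UTC−4:00, so local arrival = 2:54 AM − 4:00 = 10:54 PM on Apr 25.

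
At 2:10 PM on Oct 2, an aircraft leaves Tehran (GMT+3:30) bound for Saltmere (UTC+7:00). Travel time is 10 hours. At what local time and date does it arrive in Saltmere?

Convert departure to UTC: 2:10 PM − 3:30 = 10:40 AM UTC on Oct 2.
Add 10 hours travel time → 8:40 PM UTC.
Saltmere is UTC+7:00, so local arrival = 8:40 PM + 7:00 = 3:40 AM on Oct 3.

3:40 AM on October 3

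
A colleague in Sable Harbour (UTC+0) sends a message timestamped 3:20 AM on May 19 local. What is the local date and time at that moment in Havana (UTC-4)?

Havana is 4:00 behind Sable Harbour.
Shift by the zone difference: 3:20 AM − 4:00 = 11:20 PM on May 18 in Havana.

11:20 PM on May 18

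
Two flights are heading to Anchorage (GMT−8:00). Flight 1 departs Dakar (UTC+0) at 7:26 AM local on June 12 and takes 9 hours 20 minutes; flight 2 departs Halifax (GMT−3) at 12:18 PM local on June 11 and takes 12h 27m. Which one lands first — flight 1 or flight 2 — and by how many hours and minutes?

the second, by 13 hours 1 minute

Flight 1 departs at 7:26 AM UTC (Jun 12).
+9 hours and 20 minutes → arrive 4:46 PM UTC on Jun 12.
Flight 2 in UTC: 12:18 PM + 3:00 = 3:18 PM on Jun 11.
+12 hours and 27 minutes → arrive 3:45 AM UTC on Jun 12.
Flight 2 lands earlier by 13 hours 1 minute.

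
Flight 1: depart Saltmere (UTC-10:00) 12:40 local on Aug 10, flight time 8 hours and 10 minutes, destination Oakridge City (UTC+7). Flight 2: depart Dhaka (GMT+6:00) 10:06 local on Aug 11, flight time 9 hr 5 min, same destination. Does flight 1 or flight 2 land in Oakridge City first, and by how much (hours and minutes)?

Flight 1 in UTC: 12:40 + 10:00 = 22:40 on Aug 10.
+8 hours 10 minutes → arrive 06:50 UTC on Aug 11.
Flight 2 in UTC: 10:06 − 6:00 = 04:06 on Aug 11.
+9 hours and 5 minutes → arrive 13:11 UTC on Aug 11.
Flight 1 lands earlier by 6 hours 21 minutes.

the first, by 6 hours 21 minutes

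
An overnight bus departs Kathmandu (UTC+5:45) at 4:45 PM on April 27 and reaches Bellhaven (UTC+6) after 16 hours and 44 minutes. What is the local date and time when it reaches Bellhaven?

9:44 AM on April 28

Bellhaven is 0:15 ahead of Kathmandu.
After 16 hours and 44 minutes it is 9:29 AM (Apr 28) in Kathmandu.
Shift by the zone difference: 9:29 AM + 0:15 = 9:44 AM on Apr 28 in Bellhaven.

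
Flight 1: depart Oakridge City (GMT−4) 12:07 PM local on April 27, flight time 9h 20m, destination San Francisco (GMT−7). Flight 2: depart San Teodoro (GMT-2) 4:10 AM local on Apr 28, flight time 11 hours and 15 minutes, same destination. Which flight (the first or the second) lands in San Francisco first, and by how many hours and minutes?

the first, by 15 hours 58 minutes

Flight 1 in UTC: 12:07 PM + 4:00 = 4:07 PM on Apr 27.
+9 hours 20 minutes → arrive 1:27 AM UTC on Apr 28.
Flight 2 in UTC: 4:10 AM + 2:00 = 6:10 AM on Apr 28.
+11 hours and 15 minutes → arrive 5:25 PM UTC on Apr 28.
Flight 1 lands earlier by 15 hours 58 minutes.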